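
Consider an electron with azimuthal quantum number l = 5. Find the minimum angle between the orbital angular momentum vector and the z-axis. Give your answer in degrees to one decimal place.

θ_min ≈ 24.1°

|L| = ℏ√(l(l+1)) = √30 ℏ.
The smallest angle corresponds to the largest L_z, i.e. m_l = l = 5, giving L_z = 5ℏ.
cos θ_min = 5/√30, so θ_min ≈ 24.1°.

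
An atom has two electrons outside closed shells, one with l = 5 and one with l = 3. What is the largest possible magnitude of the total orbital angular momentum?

|L_tot|_max = 6√2 ℏ ≈ 8.485ℏ

Angular momentum addition gives L = |l₁ − l₂|, …, l₁ + l₂.
So L can be 2, 3, 4, 5, 6, 7, 8.
The largest magnitude corresponds to L = 8: |L_tot| = ℏ√(8·9) = 6√2 ℏ.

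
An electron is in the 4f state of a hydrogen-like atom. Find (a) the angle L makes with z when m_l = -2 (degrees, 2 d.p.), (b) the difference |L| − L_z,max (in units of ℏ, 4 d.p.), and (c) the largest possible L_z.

θ(m_l=-2) ≈ 125.26°; |L|−L_z,max ≈ 0.4641ℏ; L_z,max = 3ℏ

4f means n = 4, l = 3.
For m_l = -2: cos θ = -2/√12, θ ≈ 125.26°.
|L| − L_z,max = (2√3 − 3)ℏ ≈ 0.4641ℏ.
L_z,max = lℏ = 3ℏ.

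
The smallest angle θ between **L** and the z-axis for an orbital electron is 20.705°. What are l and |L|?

At minimum angle, m_l = l, so cos θ = l/√(l(l+1)); cos²θ = l/(l+1) = 0.8750.
Thus l = 0.8750/(1 − 0.8750) ≈ 7.
Then |L| = ℏ√(7·8) = 2√14 ℏ.

l = 7, |L| = 2√14 ℏ ≈ 7.483ℏ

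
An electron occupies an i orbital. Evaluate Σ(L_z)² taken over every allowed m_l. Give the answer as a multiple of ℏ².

Σ(L_z)² = 182 ℏ²

The letter i corresponds to l = 6.
The allowed m_l values are -6, -5, -4, -3, -2, -1, 0, 1, 2, 3, 4, 5, 6.
Σ m_l² = 2·(1 + 4 + 9 + 16 + 25 + 36) = 182.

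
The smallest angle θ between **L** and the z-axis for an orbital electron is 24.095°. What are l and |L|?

At minimum angle, m_l = l, so cos θ = l/√(l(l+1)); cos²θ = l/(l+1) = 0.8333.
l = cos²θ/sin²θ ≈ 5.
Then |L| = ℏ√(5·6) = √30 ℏ.

l = 5, |L| = √30 ℏ ≈ 5.477ℏ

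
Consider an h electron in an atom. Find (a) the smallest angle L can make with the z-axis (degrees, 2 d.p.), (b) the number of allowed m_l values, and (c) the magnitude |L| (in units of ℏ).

θ_min ≈ 24.09°; 11 values; |L| = √30 ℏ ≈ 5.477ℏ

H corresponds to l = 5.
cos θ_min = 5/√30, so θ_min ≈ 24.09°.
There are 2l+1 = 11 values of m_l.
|L| = ℏ√(5·6) = √30 ℏ ≈ 5.477ℏ.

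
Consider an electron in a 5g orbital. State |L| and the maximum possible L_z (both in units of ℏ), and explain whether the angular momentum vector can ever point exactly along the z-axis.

No: L_z,max = 4ℏ < |L| = 2√5 ℏ ≈ 4.472ℏ

5g means n = 5, l = 4.
|L| = 2√5 ℏ ≈ 4.4721ℏ, while L_z,max = lℏ = 4ℏ.
Since |L| > L_z,max, the vector can never point exactly along z; the closest it comes is θ_min = arccos(4/√20) ≈ 26.6°.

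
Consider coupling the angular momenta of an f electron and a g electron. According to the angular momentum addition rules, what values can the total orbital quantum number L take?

By the triangle rule, |l₁ − l₂| ≤ L ≤ l₁ + l₂.
So L can be 1, 2, 3, 4, 5, 6, 7.

L = 1, 2, 3, 4, 5, 6, 7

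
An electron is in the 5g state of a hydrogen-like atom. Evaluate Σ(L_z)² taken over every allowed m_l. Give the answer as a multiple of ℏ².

5g means n = 5, l = 4.
m_l runs from −4 to 4, i.e. {-4, -3, -2, -1, 0, 1, 2, 3, 4}.
Σ m_l² = 2·(1 + 4 + 9 + 16) = 60.

Σ(L_z)² = 60 ℏ²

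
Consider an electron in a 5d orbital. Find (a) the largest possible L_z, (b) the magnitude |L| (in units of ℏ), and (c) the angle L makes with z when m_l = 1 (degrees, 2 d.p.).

L_z,max = 2ℏ; |L| = √6 ℏ ≈ 2.449ℏ; θ(m_l=1) ≈ 65.91°

5d means n = 5, l = 2.
L_z,max = lℏ = 2ℏ.
|L| = ℏ√(2·3) = √6 ℏ ≈ 2.449ℏ.
For m_l = 1: cos θ = 1/√6, θ ≈ 65.91°.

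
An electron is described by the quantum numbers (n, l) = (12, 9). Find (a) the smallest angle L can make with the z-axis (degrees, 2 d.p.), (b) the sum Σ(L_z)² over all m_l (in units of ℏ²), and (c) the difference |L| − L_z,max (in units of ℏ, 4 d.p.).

cos θ_min = 9/√90, so θ_min ≈ 18.43°.
Σ m_l² = 570, so Σ(L_z)² = 570 ℏ².
|L| − L_z,max = (3√10 − 9)ℏ ≈ 0.4868ℏ.

θ_min ≈ 18.43°; Σ(L_z)² = 570 ℏ²; |L|−L_z,max ≈ 0.4868ℏ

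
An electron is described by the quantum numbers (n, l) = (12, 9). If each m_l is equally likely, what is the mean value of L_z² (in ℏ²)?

m_l runs from −9 to 9, i.e. {-9, -8, -7, -6, -5, -4, -3, -2, -1, 0, 1, 2, 3, 4, 5, 6, 7, 8, 9}.
Average of L_z² over 19 states: 570/19 ℏ² = 30 ℏ².

⟨L_z²⟩ = 30 ℏ²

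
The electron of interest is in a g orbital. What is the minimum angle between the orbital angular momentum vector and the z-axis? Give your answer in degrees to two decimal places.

θ_min ≈ 26.57°

The letter g corresponds to l = 4.
|L|² = l(l+1)ℏ² = 20ℏ², so |L| = 2√5 ℏ.
The smallest angle corresponds to the largest L_z, i.e. m_l = l = 4, giving L_z = 4ℏ.
cos θ_min = 4/√20, so θ_min ≈ 26.57°.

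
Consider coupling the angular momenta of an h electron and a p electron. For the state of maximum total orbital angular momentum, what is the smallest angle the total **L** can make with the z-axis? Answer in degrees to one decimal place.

The total orbital quantum number L ranges from |l₁ − l₂| to l₁ + l₂ in integer steps.
So L can be 4, 5, 6.
The maximum is L = 6, with |L_tot| = ℏ√(6·7) = √42 ℏ.
The minimum angle with z is arccos(6/√42) ≈ 22.2°.

θ_min ≈ 22.2°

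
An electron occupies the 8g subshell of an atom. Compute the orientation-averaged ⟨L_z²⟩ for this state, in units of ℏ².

⟨L_z²⟩ = 6.667 ℏ²

8g means n = 8, l = 4.
m_l runs from −4 to 4, i.e. {-4, -3, -2, -1, 0, 1, 2, 3, 4}.
Average of L_z² over 9 states: 60/9 ℏ² = 6.667 ℏ².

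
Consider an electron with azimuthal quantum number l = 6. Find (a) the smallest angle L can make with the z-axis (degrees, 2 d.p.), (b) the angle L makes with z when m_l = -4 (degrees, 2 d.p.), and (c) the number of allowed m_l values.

cos θ_min = 6/√42, so θ_min ≈ 22.21°.
For m_l = -4: cos θ = -4/√42, θ ≈ 128.11°.
There are 2l+1 = 13 values of m_l.

θ_min ≈ 22.21°; θ(m_l=-4) ≈ 128.11°; 13 values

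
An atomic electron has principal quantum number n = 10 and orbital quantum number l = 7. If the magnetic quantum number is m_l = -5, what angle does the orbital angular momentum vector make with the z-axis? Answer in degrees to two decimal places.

θ ≈ 131.92°

|L|² = l(l+1)ℏ² = 56ℏ², so |L| = 2√14 ℏ.
L_z = m_l ℏ = −5ℏ.
cos θ = L_z/|L| = -5/√56, so θ ≈ 131.92°.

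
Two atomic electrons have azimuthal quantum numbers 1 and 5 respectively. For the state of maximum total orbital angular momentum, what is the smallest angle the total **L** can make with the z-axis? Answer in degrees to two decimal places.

Angular momentum addition gives L = |l₁ − l₂|, …, l₁ + l₂.
Allowed values: L = 4, 5, 6.
The maximum is L = 6, with |L_tot| = ℏ√(6·7) = √42 ℏ.
The minimum angle with z is arccos(6/√42) ≈ 22.21°.

θ_min ≈ 22.21°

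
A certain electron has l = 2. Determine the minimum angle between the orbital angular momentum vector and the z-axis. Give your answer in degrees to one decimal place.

θ_min ≈ 35.3°

|L| = ℏ√(l(l+1)) = √6 ℏ.
The smallest angle corresponds to the largest L_z, i.e. m_l = l = 2, giving L_z = 2ℏ.
cos θ_min = 2/√6, so θ_min ≈ 35.3°.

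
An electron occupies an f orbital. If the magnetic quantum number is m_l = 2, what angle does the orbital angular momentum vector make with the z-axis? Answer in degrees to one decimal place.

F corresponds to l = 3.
|L| = √(l(l+1)) ℏ = 2√3 ℏ.
L_z = m_l ℏ = 2ℏ.
cos θ = L_z/|L| = 2/√12, so θ ≈ 54.7°.

θ ≈ 54.7°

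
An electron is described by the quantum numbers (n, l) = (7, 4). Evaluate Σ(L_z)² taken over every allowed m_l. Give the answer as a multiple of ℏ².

m_l ∈ {-4, -3, -2, -1, 0, 1, 2, 3, 4}.
Σ m_l² = l(l+1)(2l+1)/3 = 4·5·9/3 = 60.

Σ(L_z)² = 60 ℏ²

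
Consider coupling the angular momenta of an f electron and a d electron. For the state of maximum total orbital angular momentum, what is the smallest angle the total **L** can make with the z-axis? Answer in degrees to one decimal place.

By the triangle rule, |l₁ − l₂| ≤ L ≤ l₁ + l₂.
Allowed values: L = 1, 2, 3, 4, 5.
The maximum is L = 5, with |L_tot| = ℏ√(5·6) = √30 ℏ.
The minimum angle with z is arccos(5/√30) ≈ 24.1°.

θ_min ≈ 24.1°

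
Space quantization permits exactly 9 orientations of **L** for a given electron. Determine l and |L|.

Since there are 2l+1 = 9 values of m_l, l = 4.
Then |L| = √(l(l+1)) ℏ = 2√5 ℏ.

l = 4, |L| = 2√5 ℏ ≈ 4.472ℏ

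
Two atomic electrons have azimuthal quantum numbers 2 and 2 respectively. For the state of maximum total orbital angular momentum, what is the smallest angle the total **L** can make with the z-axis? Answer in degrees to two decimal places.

θ_min ≈ 26.57°

By the triangle rule, |l₁ − l₂| ≤ L ≤ l₁ + l₂.
So L can be 0, 1, 2, 3, 4.
The maximum is L = 4, with |L_tot| = ℏ√(4·5) = 2√5 ℏ.
The minimum angle with z is arccos(4/√20) ≈ 26.57°.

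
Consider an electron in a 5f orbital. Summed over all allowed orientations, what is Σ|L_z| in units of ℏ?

Σ|L_z| = 12 ℏ

The 5f subshell has l = 3.
The allowed m_l values are -3, -2, -1, 0, 1, 2, 3.
Σ|m_l| = 2(1+2+…+3) = 12.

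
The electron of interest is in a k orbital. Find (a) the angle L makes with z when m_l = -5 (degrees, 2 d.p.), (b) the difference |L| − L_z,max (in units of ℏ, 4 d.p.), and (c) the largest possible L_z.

For a k orbital, l = 7.
For m_l = -5: cos θ = -5/√56, θ ≈ 131.92°.
|L| − L_z,max = (2√14 − 7)ℏ ≈ 0.4833ℏ.
L_z,max = lℏ = 7ℏ.

θ(m_l=-5) ≈ 131.92°; |L|−L_z,max ≈ 0.4833ℏ; L_z,max = 7ℏ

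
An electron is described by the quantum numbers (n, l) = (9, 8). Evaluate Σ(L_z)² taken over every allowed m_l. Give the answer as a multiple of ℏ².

The allowed m_l values are -8, -7, -6, -5, -4, -3, -2, -1, 0, 1, 2, 3, 4, 5, 6, 7, 8.
Summing m² from −8 to 8: Σ m_l² = 408.

Σ(L_z)² = 408 ℏ²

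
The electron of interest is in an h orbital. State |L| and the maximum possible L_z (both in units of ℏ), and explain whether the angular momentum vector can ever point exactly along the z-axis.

An h state has l = 5.
|L| = √30 ℏ ≈ 5.4772ℏ, while L_z,max = lℏ = 5ℏ.
Since |L| > L_z,max, the vector can never point exactly along z; the closest it comes is θ_min = arccos(5/√30) ≈ 24.1°.

No: L_z,max = 5ℏ < |L| = √30 ℏ ≈ 5.477ℏ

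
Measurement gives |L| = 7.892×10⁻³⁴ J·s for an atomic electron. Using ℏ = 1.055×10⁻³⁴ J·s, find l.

Dividing by ℏ: |L|/ℏ ≈ 7.481.
l(l+1) ≈ 7.481² ≈ 55.96, so l = 7.

l = 7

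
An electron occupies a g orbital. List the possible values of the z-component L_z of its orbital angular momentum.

The letter g corresponds to l = 4.
L_z = m_l ℏ with m_l ranging from −l to +l in integer steps.
For l = 4: m_l ∈ {-4, -3, -2, -1, 0, 1, 2, 3, 4}.

L_z ∈ {−4ℏ, −3ℏ, −2ℏ, −ℏ, 0, ℏ, 2ℏ, 3ℏ, 4ℏ}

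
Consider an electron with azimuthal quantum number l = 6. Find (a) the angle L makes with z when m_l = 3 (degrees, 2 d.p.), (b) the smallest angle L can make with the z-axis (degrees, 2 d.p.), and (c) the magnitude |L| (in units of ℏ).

For m_l = 3: cos θ = 3/√42, θ ≈ 62.42°.
cos θ_min = 6/√42, so θ_min ≈ 22.21°.
|L| = ℏ√(6·7) = √42 ℏ ≈ 6.481ℏ.

θ(m_l=3) ≈ 62.42°; θ_min ≈ 22.21°; |L| = √42 ℏ ≈ 6.481ℏ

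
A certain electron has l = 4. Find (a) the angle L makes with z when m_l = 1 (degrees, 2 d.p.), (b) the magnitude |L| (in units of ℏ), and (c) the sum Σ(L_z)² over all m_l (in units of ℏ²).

θ(m_l=1) ≈ 77.08°; |L| = 2√5 ℏ ≈ 4.472ℏ; Σ(L_z)² = 60 ℏ²

For m_l = 1: cos θ = 1/√20, θ ≈ 77.08°.
|L| = ℏ√(4·5) = 2√5 ℏ ≈ 4.472ℏ.
Σ m_l² = 60, so Σ(L_z)² = 60 ℏ².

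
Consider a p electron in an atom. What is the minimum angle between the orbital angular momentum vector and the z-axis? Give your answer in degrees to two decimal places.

A p state has l = 1.
|L|² = l(l+1)ℏ² = 2ℏ², so |L| = √2 ℏ.
The smallest angle corresponds to the largest L_z, i.e. m_l = l = 1, giving L_z = 1ℏ.
cos θ_min = 1/√2, so θ_min ≈ 45.00°.

θ_min ≈ 45.00°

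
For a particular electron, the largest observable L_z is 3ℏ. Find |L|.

The maximum L_z equals lℏ, giving l = 3.
|L| = √(l(l+1)) ℏ = 2√3 ℏ.

|L| = 2√3 ℏ ≈ 3.464ℏ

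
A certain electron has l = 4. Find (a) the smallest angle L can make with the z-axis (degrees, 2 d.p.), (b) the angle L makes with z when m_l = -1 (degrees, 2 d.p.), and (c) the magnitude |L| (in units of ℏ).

cos θ_min = 4/√20, so θ_min ≈ 26.57°.
For m_l = -1: cos θ = -1/√20, θ ≈ 102.92°.
|L| = ℏ√(4·5) = 2√5 ℏ ≈ 4.472ℏ.

θ_min ≈ 26.57°; θ(m_l=-1) ≈ 102.92°; |L| = 2√5 ℏ ≈ 4.472ℏ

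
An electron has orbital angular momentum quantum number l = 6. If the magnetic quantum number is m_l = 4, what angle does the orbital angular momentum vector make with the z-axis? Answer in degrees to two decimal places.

θ ≈ 51.89°

|L| = √(l(l+1)) ℏ = √42 ℏ.
L_z = m_l ℏ = 4ℏ.
cos θ = L_z/|L| = 4/√42, so θ ≈ 51.89°.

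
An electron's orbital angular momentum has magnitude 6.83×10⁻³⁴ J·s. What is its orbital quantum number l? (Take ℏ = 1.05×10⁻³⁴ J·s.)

Dividing by ℏ: |L|/ℏ ≈ 6.505.
l(l+1) ≈ 6.505² ≈ 42.31, so l = 6.

l = 6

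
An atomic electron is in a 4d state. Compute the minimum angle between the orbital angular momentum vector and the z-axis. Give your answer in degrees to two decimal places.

4d means n = 4, l = 2.
|L| = ℏ√(l(l+1)) = √6 ℏ.
The smallest angle corresponds to the largest L_z, i.e. m_l = l = 2, giving L_z = 2ℏ.
cos θ_min = 2/√6, so θ_min ≈ 35.26°.

θ_min ≈ 35.26°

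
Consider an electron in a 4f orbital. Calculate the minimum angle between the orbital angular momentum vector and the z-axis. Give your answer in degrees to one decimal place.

4f means n = 4, l = 3.
|L|² = l(l+1)ℏ² = 12ℏ², so |L| = 2√3 ℏ.
The smallest angle corresponds to the largest L_z, i.e. m_l = l = 3, giving L_z = 3ℏ.
cos θ_min = 3/√12, so θ_min ≈ 30.0°.

θ_min ≈ 30.0°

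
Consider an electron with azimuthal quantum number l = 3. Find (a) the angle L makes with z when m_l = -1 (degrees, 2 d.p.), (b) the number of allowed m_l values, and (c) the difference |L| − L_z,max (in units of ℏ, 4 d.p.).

For m_l = -1: cos θ = -1/√12, θ ≈ 106.78°.
There are 2l+1 = 7 values of m_l.
|L| − L_z,max = (2√3 − 3)ℏ ≈ 0.4641ℏ.

θ(m_l=-1) ≈ 106.78°; 7 values; |L|−L_z,max ≈ 0.4641ℏ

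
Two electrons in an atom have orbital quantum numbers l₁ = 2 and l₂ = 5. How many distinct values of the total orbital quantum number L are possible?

L runs from |2 − 5| = 3 to 2 + 5 = 7.
Allowed values: L = 3, 4, 5, 6, 7.
That is 5 values.

5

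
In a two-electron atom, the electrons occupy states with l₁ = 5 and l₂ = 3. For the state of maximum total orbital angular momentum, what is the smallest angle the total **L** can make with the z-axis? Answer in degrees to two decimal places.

L runs from |5 − 3| = 2 to 5 + 3 = 8.
Allowed values: L = 2, 3, 4, 5, 6, 7, 8.
The maximum is L = 8, with |L_tot| = ℏ√(8·9) = 6√2 ℏ.
The minimum angle with z is arccos(8/√72) ≈ 19.47°.

θ_min ≈ 19.47°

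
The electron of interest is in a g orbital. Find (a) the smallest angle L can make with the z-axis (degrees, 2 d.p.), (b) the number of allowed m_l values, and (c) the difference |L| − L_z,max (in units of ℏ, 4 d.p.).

θ_min ≈ 26.57°; 9 values; |L|−L_z,max ≈ 0.4721ℏ

For a g orbital, l = 4.
cos θ_min = 4/√20, so θ_min ≈ 26.57°.
There are 2l+1 = 9 values of m_l.
|L| − L_z,max = (2√5 − 4)ℏ ≈ 0.4721ℏ.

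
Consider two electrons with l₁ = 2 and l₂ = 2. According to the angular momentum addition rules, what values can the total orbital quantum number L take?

L = 0, 1, 2, 3, 4

Angular momentum addition gives L = |l₁ − l₂|, …, l₁ + l₂.
L ∈ {0, 1, 2, 3, 4}.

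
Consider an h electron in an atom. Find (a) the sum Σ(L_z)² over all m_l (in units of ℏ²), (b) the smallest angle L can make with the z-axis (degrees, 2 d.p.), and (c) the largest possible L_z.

The letter h corresponds to l = 5.
Σ m_l² = 110, so Σ(L_z)² = 110 ℏ².
cos θ_min = 5/√30, so θ_min ≈ 24.09°.
L_z,max = lℏ = 5ℏ.

Σ(L_z)² = 110 ℏ²; θ_min ≈ 24.09°; L_z,max = 5ℏ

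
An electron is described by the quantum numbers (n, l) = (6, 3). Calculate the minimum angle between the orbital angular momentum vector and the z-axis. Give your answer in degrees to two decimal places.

θ_min ≈ 30.00°

|L| = ℏ√(l(l+1)) = 2√3 ℏ.
The smallest angle corresponds to the largest L_z, i.e. m_l = l = 3, giving L_z = 3ℏ.
cos θ_min = 3/√12, so θ_min ≈ 30.00°.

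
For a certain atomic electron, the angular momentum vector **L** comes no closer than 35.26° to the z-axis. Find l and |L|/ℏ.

cos θ_min = l/√(l(l+1)) = √(l/(l+1)), so l/(l+1) = cos²(35.26°) = 0.6667.
l = cos²θ/sin²θ ≈ 2.
Then |L| = ℏ√(2·3) = √6 ℏ.

l = 2, |L| = √6 ℏ ≈ 2.449ℏ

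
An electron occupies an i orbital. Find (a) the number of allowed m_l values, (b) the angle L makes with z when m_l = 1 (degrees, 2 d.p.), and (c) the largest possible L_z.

13 values; θ(m_l=1) ≈ 81.12°; L_z,max = 6ℏ

For an i orbital, l = 6.
There are 2l+1 = 13 values of m_l.
For m_l = 1: cos θ = 1/√42, θ ≈ 81.12°.
L_z,max = lℏ = 6ℏ.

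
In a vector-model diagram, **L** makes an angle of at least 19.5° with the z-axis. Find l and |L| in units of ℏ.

l = 8, |L| = 6√2 ℏ ≈ 8.485ℏ

At minimum angle, m_l = l, so cos θ = l/√(l(l+1)); cos²θ = l/(l+1) = 0.8886.
Thus l = 0.8886/(1 − 0.8886) ≈ 8.
Then |L| = ℏ√(8·9) = 6√2 ℏ.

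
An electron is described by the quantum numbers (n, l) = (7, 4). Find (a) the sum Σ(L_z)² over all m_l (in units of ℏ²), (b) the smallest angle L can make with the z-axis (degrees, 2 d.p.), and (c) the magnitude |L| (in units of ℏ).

Σ(L_z)² = 60 ℏ²; θ_min ≈ 26.57°; |L| = 2√5 ℏ ≈ 4.472ℏ

Σ m_l² = 60, so Σ(L_z)² = 60 ℏ².
cos θ_min = 4/√20, so θ_min ≈ 26.57°.
|L| = ℏ√(4·5) = 2√5 ℏ ≈ 4.472ℏ.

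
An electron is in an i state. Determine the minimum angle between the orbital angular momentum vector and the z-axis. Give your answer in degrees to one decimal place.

θ_min ≈ 22.2°

The letter i corresponds to l = 6.
|L| = ℏ√(l(l+1)) = √42 ℏ.
The smallest angle corresponds to the largest L_z, i.e. m_l = l = 6, giving L_z = 6ℏ.
cos θ_min = 6/√42, so θ_min ≈ 22.2°.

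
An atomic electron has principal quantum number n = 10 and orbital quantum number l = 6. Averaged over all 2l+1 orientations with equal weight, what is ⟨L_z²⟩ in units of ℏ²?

⟨L_z²⟩ = 14 ℏ²

m_l runs from −6 to 6, i.e. {-6, -5, -4, -3, -2, -1, 0, 1, 2, 3, 4, 5, 6}.
Average of L_z² over 13 states: 182/13 ℏ² = 14 ℏ².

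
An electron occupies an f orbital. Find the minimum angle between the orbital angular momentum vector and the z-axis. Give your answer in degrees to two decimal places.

The letter f corresponds to l = 3.
|L| = ℏ√(l(l+1)) = 2√3 ℏ.
The smallest angle corresponds to the largest L_z, i.e. m_l = l = 3, giving L_z = 3ℏ.
cos θ_min = 3/√12, so θ_min ≈ 30.00°.

θ_min ≈ 30.00°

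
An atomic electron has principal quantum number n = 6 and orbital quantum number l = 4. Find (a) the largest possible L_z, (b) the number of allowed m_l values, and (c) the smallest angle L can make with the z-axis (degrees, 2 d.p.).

L_z,max = 4ℏ; 9 values; θ_min ≈ 26.57°

L_z,max = lℏ = 4ℏ.
There are 2l+1 = 9 values of m_l.
cos θ_min = 4/√20, so θ_min ≈ 26.57°.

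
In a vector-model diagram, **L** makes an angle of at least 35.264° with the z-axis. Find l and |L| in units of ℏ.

cos θ_min = l/√(l(l+1)) = √(l/(l+1)), so l/(l+1) = cos²(35.264°) = 0.6667.
Solving: l = 2.
Then |L| = ℏ√(2·3) = √6 ℏ.

l = 2, |L| = √6 ℏ ≈ 2.449ℏ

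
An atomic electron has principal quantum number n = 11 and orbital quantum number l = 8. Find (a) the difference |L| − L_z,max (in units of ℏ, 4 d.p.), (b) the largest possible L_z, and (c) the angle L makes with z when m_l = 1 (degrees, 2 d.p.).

|L| − L_z,max = (6√2 − 8)ℏ ≈ 0.4853ℏ.
L_z,max = lℏ = 8ℏ.
For m_l = 1: cos θ = 1/√72, θ ≈ 83.23°.

|L|−L_z,max ≈ 0.4853ℏ; L_z,max = 8ℏ; θ(m_l=1) ≈ 83.23°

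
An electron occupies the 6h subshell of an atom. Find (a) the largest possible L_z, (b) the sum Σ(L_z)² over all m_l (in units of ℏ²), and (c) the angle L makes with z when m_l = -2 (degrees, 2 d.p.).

6h means n = 6, l = 5.
L_z,max = lℏ = 5ℏ.
Σ m_l² = 110, so Σ(L_z)² = 110 ℏ².
For m_l = -2: cos θ = -2/√30, θ ≈ 111.42°.

L_z,max = 5ℏ; Σ(L_z)² = 110 ℏ²; θ(m_l=-2) ≈ 111.42°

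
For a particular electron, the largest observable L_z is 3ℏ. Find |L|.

|L| = 2√3 ℏ ≈ 3.464ℏ

L_z,max = lℏ, so l = 3.
|L| = √(l(l+1)) ℏ = 2√3 ℏ.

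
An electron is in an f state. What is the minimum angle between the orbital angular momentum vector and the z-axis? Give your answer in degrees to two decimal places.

θ_min ≈ 30.00°

For an f orbital, l = 3.
|L| = ℏ√(l(l+1)) = 2√3 ℏ.
The smallest angle corresponds to the largest L_z, i.e. m_l = l = 3, giving L_z = 3ℏ.
cos θ_min = 3/√12, so θ_min ≈ 30.00°.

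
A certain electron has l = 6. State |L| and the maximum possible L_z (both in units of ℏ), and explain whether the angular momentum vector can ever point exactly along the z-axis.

|L| = √42 ℏ ≈ 6.4807ℏ, while L_z,max = lℏ = 6ℏ.
Since |L| > L_z,max, the vector can never point exactly along z; the closest it comes is θ_min = arccos(6/√42) ≈ 22.2°.

No: L_z,max = 6ℏ < |L| = √42 ℏ ≈ 6.481ℏ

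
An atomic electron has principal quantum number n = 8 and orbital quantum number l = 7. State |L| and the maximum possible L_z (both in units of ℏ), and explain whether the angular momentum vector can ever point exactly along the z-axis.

|L| = 2√14 ℏ ≈ 7.4833ℏ, while L_z,max = lℏ = 7ℏ.
Since |L| > L_z,max, the vector can never point exactly along z; the closest it comes is θ_min = arccos(7/√56) ≈ 20.7°.

No: L_z,max = 7ℏ < |L| = 2√14 ℏ ≈ 7.483ℏ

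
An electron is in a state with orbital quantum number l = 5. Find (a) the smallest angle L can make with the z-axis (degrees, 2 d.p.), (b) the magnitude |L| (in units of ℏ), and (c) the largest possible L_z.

θ_min ≈ 24.09°; |L| = √30 ℏ ≈ 5.477ℏ; L_z,max = 5ℏ

cos θ_min = 5/√30, so θ_min ≈ 24.09°.
|L| = ℏ√(5·6) = √30 ℏ ≈ 5.477ℏ.
L_z,max = lℏ = 5ℏ.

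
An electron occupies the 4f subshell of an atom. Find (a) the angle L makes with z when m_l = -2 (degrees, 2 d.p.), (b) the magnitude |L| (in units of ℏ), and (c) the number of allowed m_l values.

For 4f, l = 3.
For m_l = -2: cos θ = -2/√12, θ ≈ 125.26°.
|L| = ℏ√(3·4) = 2√3 ℏ ≈ 3.464ℏ.
There are 2l+1 = 7 values of m_l.

θ(m_l=-2) ≈ 125.26°; |L| = 2√3 ℏ ≈ 3.464ℏ; 7 values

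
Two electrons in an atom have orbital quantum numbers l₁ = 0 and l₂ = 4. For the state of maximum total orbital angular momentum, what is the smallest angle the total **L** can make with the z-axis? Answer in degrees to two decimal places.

Angular momentum addition gives L = |l₁ − l₂|, …, l₁ + l₂.
Allowed values: L = 4.
The maximum is L = 4, with |L_tot| = ℏ√(4·5) = 2√5 ℏ.
The minimum angle with z is arccos(4/√20) ≈ 26.57°.

θ_min ≈ 26.57°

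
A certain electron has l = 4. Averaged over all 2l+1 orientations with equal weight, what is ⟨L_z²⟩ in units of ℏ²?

m_l runs from −4 to 4, i.e. {-4, -3, -2, -1, 0, 1, 2, 3, 4}.
⟨L_z²⟩ = ℏ²·(Σ m_l²)/(2l+1) = ℏ²·60/9 = 6.667ℏ².

⟨L_z²⟩ = 6.667 ℏ²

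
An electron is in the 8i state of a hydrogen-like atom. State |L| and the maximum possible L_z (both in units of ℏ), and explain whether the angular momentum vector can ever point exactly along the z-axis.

No: L_z,max = 6ℏ < |L| = √42 ℏ ≈ 6.481ℏ

8i means n = 8, l = 6.
|L| = √42 ℏ ≈ 6.4807ℏ, while L_z,max = lℏ = 6ℏ.
Since |L| > L_z,max, the vector can never point exactly along z; the closest it comes is θ_min = arccos(6/√42) ≈ 22.2°.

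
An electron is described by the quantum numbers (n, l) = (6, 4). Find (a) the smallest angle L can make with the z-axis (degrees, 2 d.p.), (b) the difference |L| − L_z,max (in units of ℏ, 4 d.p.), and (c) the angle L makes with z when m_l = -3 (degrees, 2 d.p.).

cos θ_min = 4/√20, so θ_min ≈ 26.57°.
|L| − L_z,max = (2√5 − 4)ℏ ≈ 0.4721ℏ.
For m_l = -3: cos θ = -3/√20, θ ≈ 132.13°.

θ_min ≈ 26.57°; |L|−L_z,max ≈ 0.4721ℏ; θ(m_l=-3) ≈ 132.13°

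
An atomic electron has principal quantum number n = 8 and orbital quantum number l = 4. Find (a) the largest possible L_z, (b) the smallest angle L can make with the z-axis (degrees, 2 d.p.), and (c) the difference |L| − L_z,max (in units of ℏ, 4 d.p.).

L_z,max = 4ℏ; θ_min ≈ 26.57°; |L|−L_z,max ≈ 0.4721ℏ

L_z,max = lℏ = 4ℏ.
cos θ_min = 4/√20, so θ_min ≈ 26.57°.
|L| − L_z,max = (2√5 − 4)ℏ ≈ 0.4721ℏ.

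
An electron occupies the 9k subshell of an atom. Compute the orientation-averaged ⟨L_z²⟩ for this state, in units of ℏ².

9k means n = 9, l = 7.
m_l runs from −7 to 7, i.e. {-7, -6, -5, -4, -3, -2, -1, 0, 1, 2, 3, 4, 5, 6, 7}.
Average of L_z² over 15 states: 280/15 ℏ² = 18.67 ℏ².

⟨L_z²⟩ = 18.67 ℏ²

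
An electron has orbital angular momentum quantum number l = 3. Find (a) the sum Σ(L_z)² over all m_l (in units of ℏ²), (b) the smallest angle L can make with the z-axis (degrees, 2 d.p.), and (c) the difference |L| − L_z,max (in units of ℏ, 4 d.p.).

Σ m_l² = 28, so Σ(L_z)² = 28 ℏ².
cos θ_min = 3/√12, so θ_min ≈ 30.00°.
|L| − L_z,max = (2√3 − 3)ℏ ≈ 0.4641ℏ.

Σ(L_z)² = 28 ℏ²; θ_min ≈ 30.00°; |L|−L_z,max ≈ 0.4641ℏ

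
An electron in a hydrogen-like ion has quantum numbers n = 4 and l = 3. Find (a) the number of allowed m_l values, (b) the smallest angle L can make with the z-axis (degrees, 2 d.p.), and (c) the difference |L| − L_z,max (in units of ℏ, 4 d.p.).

7 values; θ_min ≈ 30.00°; |L|−L_z,max ≈ 0.4641ℏ

There are 2l+1 = 7 values of m_l.
cos θ_min = 3/√12, so θ_min ≈ 30.00°.
|L| − L_z,max = (2√3 − 3)ℏ ≈ 0.4641ℏ.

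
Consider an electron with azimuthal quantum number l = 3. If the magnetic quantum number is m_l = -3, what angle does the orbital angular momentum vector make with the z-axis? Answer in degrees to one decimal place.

θ ≈ 150.0°

|L| = ℏ√(l(l+1)) = 2√3 ℏ.
L_z = m_l ℏ = −3ℏ.
cos θ = L_z/|L| = -3/√12, so θ ≈ 150.0°.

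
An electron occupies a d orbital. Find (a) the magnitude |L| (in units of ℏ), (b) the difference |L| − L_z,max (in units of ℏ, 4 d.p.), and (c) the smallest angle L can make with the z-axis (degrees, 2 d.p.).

For a d orbital, l = 2.
|L| = ℏ√(2·3) = √6 ℏ ≈ 2.449ℏ.
|L| − L_z,max = (√6 − 2)ℏ ≈ 0.4495ℏ.
cos θ_min = 2/√6, so θ_min ≈ 35.26°.

|L| = √6 ℏ ≈ 2.449ℏ; |L|−L_z,max ≈ 0.4495ℏ; θ_min ≈ 35.26°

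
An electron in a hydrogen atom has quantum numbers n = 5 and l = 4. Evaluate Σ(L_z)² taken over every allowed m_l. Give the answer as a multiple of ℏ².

Σ(L_z)² = 60 ℏ²

m_l runs from −4 to 4, i.e. {-4, -3, -2, -1, 0, 1, 2, 3, 4}.
Σ m_l² = 2·(1 + 4 + 9 + 16) = 60.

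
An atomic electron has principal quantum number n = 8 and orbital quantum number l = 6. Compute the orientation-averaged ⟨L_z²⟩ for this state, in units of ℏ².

⟨L_z²⟩ = 14 ℏ²

m_l ∈ {-6, -5, -4, -3, -2, -1, 0, 1, 2, 3, 4, 5, 6}.
Average of L_z² over 13 states: 182/13 ℏ² = 14 ℏ².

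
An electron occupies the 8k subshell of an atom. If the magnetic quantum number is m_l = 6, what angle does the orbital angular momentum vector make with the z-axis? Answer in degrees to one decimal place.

8k means n = 8, l = 7.
|L| = ℏ√(l(l+1)) = 2√14 ℏ.
L_z = m_l ℏ = 6ℏ.
cos θ = L_z/|L| = 6/√56, so θ ≈ 36.7°.

θ ≈ 36.7°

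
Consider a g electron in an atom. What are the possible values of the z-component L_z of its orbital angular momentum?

For a g orbital, l = 4.
L_z = m_l ℏ with m_l ranging from −l to +l in integer steps.
For l = 4: m_l ∈ {-4, -3, -2, -1, 0, 1, 2, 3, 4}.

L_z ∈ {−4ℏ, −3ℏ, −2ℏ, −ℏ, 0, ℏ, 2ℏ, 3ℏ, 4ℏ}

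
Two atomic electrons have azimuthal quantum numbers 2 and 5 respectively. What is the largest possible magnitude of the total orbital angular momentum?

|L_tot|_max = 2√14 ℏ ≈ 7.483ℏ

L runs from |2 − 5| = 3 to 2 + 5 = 7.
L ∈ {3, 4, 5, 6, 7}.
The largest magnitude corresponds to L = 7: |L_tot| = ℏ√(7·8) = 2√14 ℏ.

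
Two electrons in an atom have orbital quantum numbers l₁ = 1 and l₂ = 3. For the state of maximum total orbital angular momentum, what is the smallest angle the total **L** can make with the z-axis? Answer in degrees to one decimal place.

Angular momentum addition gives L = |l₁ − l₂|, …, l₁ + l₂.
So L can be 2, 3, 4.
The maximum is L = 4, with |L_tot| = ℏ√(4·5) = 2√5 ℏ.
The minimum angle with z is arccos(4/√20) ≈ 26.6°.

θ_min ≈ 26.6°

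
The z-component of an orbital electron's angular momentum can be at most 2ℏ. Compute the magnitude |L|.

The maximum L_z equals lℏ, giving l = 2.
|L| = ℏ√(l(l+1)) = √6 ℏ.

|L| = √6 ℏ ≈ 2.449ℏ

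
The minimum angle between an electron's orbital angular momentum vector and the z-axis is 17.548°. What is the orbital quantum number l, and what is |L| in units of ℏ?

At minimum angle, m_l = l, so cos θ = l/√(l(l+1)); cos²θ = l/(l+1) = 0.9091.
Solving: l = 10.
Then |L| = ℏ√(10·11) = √110 ℏ.

l = 10, |L| = √110 ℏ ≈ 10.488ℏ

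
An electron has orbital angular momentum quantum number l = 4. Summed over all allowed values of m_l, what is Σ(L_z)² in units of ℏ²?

The allowed m_l values are -4, -3, -2, -1, 0, 1, 2, 3, 4.
Σ m_l² = 2·(1 + 4 + 9 + 16) = 60.

Σ(L_z)² = 60 ℏ²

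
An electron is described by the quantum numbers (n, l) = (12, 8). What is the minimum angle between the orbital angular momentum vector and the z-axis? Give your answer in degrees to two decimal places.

θ_min ≈ 19.47°

|L| = ℏ√(l(l+1)) = 6√2 ℏ.
The smallest angle corresponds to the largest L_z, i.e. m_l = l = 8, giving L_z = 8ℏ.
cos θ_min = 8/√72, so θ_min ≈ 19.47°.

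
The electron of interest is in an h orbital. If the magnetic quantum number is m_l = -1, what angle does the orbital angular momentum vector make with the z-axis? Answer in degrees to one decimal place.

θ ≈ 100.5°

The letter h corresponds to l = 5.
|L|² = l(l+1)ℏ² = 30ℏ², so |L| = √30 ℏ.
L_z = m_l ℏ = −1ℏ.
cos θ = L_z/|L| = -1/√30, so θ ≈ 100.5°.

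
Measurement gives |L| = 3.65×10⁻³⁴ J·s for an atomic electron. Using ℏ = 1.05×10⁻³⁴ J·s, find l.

l = 3

In units of ℏ, |L| ≈ 3.476.
Set l(l+1) = 12.08; the integer solution is l = 3.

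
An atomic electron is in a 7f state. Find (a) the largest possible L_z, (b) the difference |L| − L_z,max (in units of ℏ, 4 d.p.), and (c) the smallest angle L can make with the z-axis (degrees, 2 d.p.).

For 7f, l = 3.
L_z,max = lℏ = 3ℏ.
|L| − L_z,max = (2√3 − 3)ℏ ≈ 0.4641ℏ.
cos θ_min = 3/√12, so θ_min ≈ 30.00°.

L_z,max = 3ℏ; |L|−L_z,max ≈ 0.4641ℏ; θ_min ≈ 30.00°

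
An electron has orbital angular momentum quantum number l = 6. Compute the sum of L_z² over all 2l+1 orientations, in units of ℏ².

m_l ∈ {-6, -5, -4, -3, -2, -1, 0, 1, 2, 3, 4, 5, 6}.
Σ m_l² = 2·(1 + 4 + 9 + 16 + 25 + 36) = 182.

Σ(L_z)² = 182 ℏ²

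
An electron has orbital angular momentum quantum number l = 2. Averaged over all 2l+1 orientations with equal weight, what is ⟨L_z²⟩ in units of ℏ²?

m_l runs from −2 to 2, i.e. {-2, -1, 0, 1, 2}.
Average of L_z² over 5 states: 10/5 ℏ² = 2 ℏ².

⟨L_z²⟩ = 2 ℏ²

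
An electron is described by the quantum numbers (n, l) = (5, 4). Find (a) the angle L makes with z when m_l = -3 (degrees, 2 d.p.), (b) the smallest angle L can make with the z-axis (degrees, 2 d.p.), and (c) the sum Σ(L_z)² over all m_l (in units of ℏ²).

θ(m_l=-3) ≈ 132.13°; θ_min ≈ 26.57°; Σ(L_z)² = 60 ℏ²

For m_l = -3: cos θ = -3/√20, θ ≈ 132.13°.
cos θ_min = 4/√20, so θ_min ≈ 26.57°.
Σ m_l² = 60, so Σ(L_z)² = 60 ℏ².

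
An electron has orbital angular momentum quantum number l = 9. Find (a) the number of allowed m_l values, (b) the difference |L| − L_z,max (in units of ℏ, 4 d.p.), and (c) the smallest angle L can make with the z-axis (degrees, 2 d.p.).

19 values; |L|−L_z,max ≈ 0.4868ℏ; θ_min ≈ 18.43°

There are 2l+1 = 19 values of m_l.
|L| − L_z,max = (3√10 − 9)ℏ ≈ 0.4868ℏ.
cos θ_min = 9/√90, so θ_min ≈ 18.43°.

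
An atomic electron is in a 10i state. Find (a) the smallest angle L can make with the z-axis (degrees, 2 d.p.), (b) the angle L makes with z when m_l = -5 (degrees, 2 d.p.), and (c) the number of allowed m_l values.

θ_min ≈ 22.21°; θ(m_l=-5) ≈ 140.49°; 13 values

The 10i subshell has l = 6.
cos θ_min = 6/√42, so θ_min ≈ 22.21°.
For m_l = -5: cos θ = -5/√42, θ ≈ 140.49°.
There are 2l+1 = 13 values of m_l.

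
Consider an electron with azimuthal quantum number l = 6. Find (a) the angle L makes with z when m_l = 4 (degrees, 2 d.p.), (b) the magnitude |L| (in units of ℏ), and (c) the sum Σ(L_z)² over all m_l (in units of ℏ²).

θ(m_l=4) ≈ 51.89°; |L| = √42 ℏ ≈ 6.481ℏ; Σ(L_z)² = 182 ℏ²

For m_l = 4: cos θ = 4/√42, θ ≈ 51.89°.
|L| = ℏ√(6·7) = √42 ℏ ≈ 6.481ℏ.
Σ m_l² = 182, so Σ(L_z)² = 182 ℏ².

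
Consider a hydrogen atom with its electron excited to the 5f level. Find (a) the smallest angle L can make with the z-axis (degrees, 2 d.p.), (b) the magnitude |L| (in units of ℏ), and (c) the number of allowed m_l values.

θ_min ≈ 30.00°; |L| = 2√3 ℏ ≈ 3.464ℏ; 7 values

The 5f level has l = 3.
cos θ_min = 3/√12, so θ_min ≈ 30.00°.
|L| = ℏ√(3·4) = 2√3 ℏ ≈ 3.464ℏ.
There are 2l+1 = 7 values of m_l.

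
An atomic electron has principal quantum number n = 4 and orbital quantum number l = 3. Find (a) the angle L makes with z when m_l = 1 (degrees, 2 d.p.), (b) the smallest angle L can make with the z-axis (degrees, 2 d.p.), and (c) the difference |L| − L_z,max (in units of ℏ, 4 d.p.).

θ(m_l=1) ≈ 73.22°; θ_min ≈ 30.00°; |L|−L_z,max ≈ 0.4641ℏ

For m_l = 1: cos θ = 1/√12, θ ≈ 73.22°.
cos θ_min = 3/√12, so θ_min ≈ 30.00°.
|L| − L_z,max = (2√3 − 3)ℏ ≈ 0.4641ℏ.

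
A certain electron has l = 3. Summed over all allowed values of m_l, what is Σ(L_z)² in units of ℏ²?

m_l runs from −3 to 3, i.e. {-3, -2, -1, 0, 1, 2, 3}.
Σ m_l² = 2·(1 + 4 + 9) = 28.

Σ(L_z)² = 28 ℏ²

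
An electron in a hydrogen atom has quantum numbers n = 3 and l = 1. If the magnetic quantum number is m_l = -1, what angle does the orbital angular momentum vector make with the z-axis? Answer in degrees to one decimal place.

|L| = ℏ√(l(l+1)) = √2 ℏ.
L_z = m_l ℏ = −1ℏ.
cos θ = L_z/|L| = -1/√2, so θ ≈ 135.0°.

θ ≈ 135.0°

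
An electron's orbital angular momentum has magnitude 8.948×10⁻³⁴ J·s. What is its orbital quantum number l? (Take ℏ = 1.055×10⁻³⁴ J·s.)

l = 8

Dividing by ℏ: |L|/ℏ ≈ 8.482.
(|L|/ℏ)² = l(l+1) ≈ 71.94 ⇒ l = 8.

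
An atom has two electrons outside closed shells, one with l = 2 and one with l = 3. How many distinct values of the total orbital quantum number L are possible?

Angular momentum addition gives L = |l₁ − l₂|, …, l₁ + l₂.
Allowed values: L = 1, 2, 3, 4, 5.
That is 5 values.

5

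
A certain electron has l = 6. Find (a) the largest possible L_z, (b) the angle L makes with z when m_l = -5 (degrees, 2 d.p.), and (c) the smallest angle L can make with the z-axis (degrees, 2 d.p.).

L_z,max = 6ℏ; θ(m_l=-5) ≈ 140.49°; θ_min ≈ 22.21°

L_z,max = lℏ = 6ℏ.
For m_l = -5: cos θ = -5/√42, θ ≈ 140.49°.
cos θ_min = 6/√42, so θ_min ≈ 22.21°.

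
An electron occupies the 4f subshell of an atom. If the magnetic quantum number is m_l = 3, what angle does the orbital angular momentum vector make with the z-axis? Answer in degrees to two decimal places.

The 4f subshell has l = 3.
|L| = ℏ√(l(l+1)) = 2√3 ℏ.
L_z = m_l ℏ = 3ℏ.
cos θ = L_z/|L| = 3/√12, so θ ≈ 30.00°.

θ ≈ 30.00°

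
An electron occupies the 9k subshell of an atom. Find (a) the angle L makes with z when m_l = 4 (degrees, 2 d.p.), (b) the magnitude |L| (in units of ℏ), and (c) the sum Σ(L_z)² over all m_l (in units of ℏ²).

θ(m_l=4) ≈ 57.69°; |L| = 2√14 ℏ ≈ 7.483ℏ; Σ(L_z)² = 280 ℏ²

For 9k, l = 7.
For m_l = 4: cos θ = 4/√56, θ ≈ 57.69°.
|L| = ℏ√(7·8) = 2√14 ℏ ≈ 7.483ℏ.
Σ m_l² = 280, so Σ(L_z)² = 280 ℏ².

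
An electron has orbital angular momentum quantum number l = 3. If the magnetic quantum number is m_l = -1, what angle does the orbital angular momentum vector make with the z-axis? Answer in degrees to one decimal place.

θ ≈ 106.8°

|L| = ℏ√(l(l+1)) = 2√3 ℏ.
L_z = m_l ℏ = −1ℏ.
cos θ = L_z/|L| = -1/√12, so θ ≈ 106.8°.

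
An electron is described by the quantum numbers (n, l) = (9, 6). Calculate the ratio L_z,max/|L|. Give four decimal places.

|L| = √42 ℏ ≈ 6.4807ℏ, while L_z,max = lℏ = 6ℏ.
L_z,max/|L| = 6/√42 = 0.9258.

L_z,max/|L| = 0.9258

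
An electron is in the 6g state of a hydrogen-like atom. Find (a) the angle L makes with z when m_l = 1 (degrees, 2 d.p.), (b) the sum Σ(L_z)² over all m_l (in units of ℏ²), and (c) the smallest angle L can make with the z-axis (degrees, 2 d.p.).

6g means n = 6, l = 4.
For m_l = 1: cos θ = 1/√20, θ ≈ 77.08°.
Σ m_l² = 60, so Σ(L_z)² = 60 ℏ².
cos θ_min = 4/√20, so θ_min ≈ 26.57°.

θ(m_l=1) ≈ 77.08°; Σ(L_z)² = 60 ℏ²; θ_min ≈ 26.57°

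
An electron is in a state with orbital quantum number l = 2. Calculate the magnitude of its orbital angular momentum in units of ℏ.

|L| = √6 ℏ ≈ 2.449ℏ

|L| = ℏ√(l(l+1)) = ℏ√(2·3) = √6 ℏ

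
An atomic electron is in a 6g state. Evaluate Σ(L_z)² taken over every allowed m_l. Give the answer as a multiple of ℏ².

6g means n = 6, l = 4.
m_l runs from −4 to 4, i.e. {-4, -3, -2, -1, 0, 1, 2, 3, 4}.
Σ m_l² = l(l+1)(2l+1)/3 = 4·5·9/3 = 60.

Σ(L_z)² = 60 ℏ²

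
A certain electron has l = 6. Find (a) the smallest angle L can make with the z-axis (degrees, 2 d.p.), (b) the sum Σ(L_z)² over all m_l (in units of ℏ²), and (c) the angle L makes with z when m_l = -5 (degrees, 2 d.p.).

cos θ_min = 6/√42, so θ_min ≈ 22.21°.
Σ m_l² = 182, so Σ(L_z)² = 182 ℏ².
For m_l = -5: cos θ = -5/√42, θ ≈ 140.49°.

θ_min ≈ 22.21°; Σ(L_z)² = 182 ℏ²; θ(m_l=-5) ≈ 140.49°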